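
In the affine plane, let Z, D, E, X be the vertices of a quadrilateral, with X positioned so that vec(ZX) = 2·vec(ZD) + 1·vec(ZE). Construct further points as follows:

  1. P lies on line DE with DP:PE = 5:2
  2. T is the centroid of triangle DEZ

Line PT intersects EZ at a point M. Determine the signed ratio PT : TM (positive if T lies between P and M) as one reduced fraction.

Set Z = (0, 0), D = (1, 0), E = (0, 1), X = (2, 1); any affine frame gives the same invariant.
1. P lies on line DE with DP:PE = 5:2 ⇒ P = (2/7, 5/7)
2. T is the centroid of triangle DEZ ⇒ T = (1/3, 1/3)
line PT meets EZ at M = (0, 3)
T = P + t·(M−P) with t = -1/6, so PT:TM = -1/6:7/6

PT:TM = -1/7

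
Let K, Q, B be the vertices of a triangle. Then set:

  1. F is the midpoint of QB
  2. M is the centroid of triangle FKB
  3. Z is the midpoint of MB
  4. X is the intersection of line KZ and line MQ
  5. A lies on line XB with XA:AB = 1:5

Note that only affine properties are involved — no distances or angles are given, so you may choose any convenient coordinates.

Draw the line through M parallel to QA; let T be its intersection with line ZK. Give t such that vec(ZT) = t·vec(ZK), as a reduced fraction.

Choose coordinates K = (0, 0), Q = (1, 0), B = (0, 1).
1. F is the midpoint of QB ⇒ F = (1/2, 1/2)
2. M is the centroid of triangle FKB ⇒ M = (1/6, 1/2)
3. Z is the midpoint of MB ⇒ Z = (1/12, 3/4)
4. X is the intersection of line KZ and line MQ ⇒ X = (1/16, 9/16)
5. A lies on line XB with XA:AB = 1:5 ⇒ A = (5/96, 61/96)
through M parallel to QA: direction (-91/96, 61/96); meets ZK at T = (167/2640, 501/880)
T = Z + t·(K−Z) with t = 53/220

t = 53/220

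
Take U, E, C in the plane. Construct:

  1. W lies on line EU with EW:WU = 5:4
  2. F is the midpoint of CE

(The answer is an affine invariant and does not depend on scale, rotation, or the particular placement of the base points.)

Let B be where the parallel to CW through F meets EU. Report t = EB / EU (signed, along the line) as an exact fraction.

Work in coordinates with U = (0, 0), E = (1, 0), C = (0, 1).
1. W lies on line EU with EW:WU = 5:4 ⇒ W = (4/9, 0)
2. F is the midpoint of CE ⇒ F = (1/2, 1/2)
through F parallel to CW: direction (4/9, -1); meets EU at B = (13/18, 0)
B = E + t·(U−E) with t = 5/18

t = 5/18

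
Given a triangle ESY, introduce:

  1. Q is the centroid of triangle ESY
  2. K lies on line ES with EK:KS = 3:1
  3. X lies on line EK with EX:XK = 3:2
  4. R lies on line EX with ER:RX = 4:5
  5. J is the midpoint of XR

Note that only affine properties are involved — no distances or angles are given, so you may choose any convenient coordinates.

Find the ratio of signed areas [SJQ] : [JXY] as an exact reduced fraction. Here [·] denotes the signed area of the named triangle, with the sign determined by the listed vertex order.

Set E = (0, 0), S = (1, 0), Y = (0, 1); any affine frame gives the same invariant.
1. Q is the centroid of triangle ESY ⇒ Q = (1/3, 1/3)
2. K lies on line ES with EK:KS = 3:1 ⇒ K = (3/4, 0)
3. X lies on line EK with EX:XK = 3:2 ⇒ X = (9/20, 0)
4. R lies on line EX with ER:RX = 4:5 ⇒ R = (1/5, 0)
5. J is the midpoint of XR ⇒ J = (13/40, 0)
2·[SJQ] = -9/40, 2·[JXY] = 1/8
[SJQ]:[JXY] = -9/40:1/8 = -9/5

[SJQ]:[JXY] = -9/5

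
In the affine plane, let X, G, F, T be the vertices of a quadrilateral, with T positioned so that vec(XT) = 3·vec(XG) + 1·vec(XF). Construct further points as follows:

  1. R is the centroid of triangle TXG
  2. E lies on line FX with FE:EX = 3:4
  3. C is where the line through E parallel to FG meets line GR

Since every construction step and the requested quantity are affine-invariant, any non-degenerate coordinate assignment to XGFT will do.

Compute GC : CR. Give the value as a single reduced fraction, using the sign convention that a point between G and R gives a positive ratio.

GC:CR = -9/23

Assign X = (0, 0), G = (1, 0), F = (0, 1), T = (3, 1) — the answer is frame-independent, so this choice is without loss of generality.
1. R is the centroid of triangle TXG ⇒ R = (4/3, 1/3)
2. E lies on line FX with FE:EX = 3:4 ⇒ E = (0, 4/7)
3. C is where the line through E parallel to FG meets line GR ⇒ C = (11/14, -3/14)
C = G + t·(R−G) with t = -9/14, so GC:CR = t:(1−t) = -9/14:23/14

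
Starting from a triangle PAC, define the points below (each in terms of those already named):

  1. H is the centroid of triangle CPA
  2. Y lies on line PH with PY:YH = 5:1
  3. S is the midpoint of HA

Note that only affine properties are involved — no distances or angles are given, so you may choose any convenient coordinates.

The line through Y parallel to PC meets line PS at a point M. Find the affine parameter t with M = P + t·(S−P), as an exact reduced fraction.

Work in coordinates with P = (0, 0), A = (1, 0), C = (0, 1).
1. H is the centroid of triangle CPA ⇒ H = (1/3, 1/3)
2. Y lies on line PH with PY:YH = 5:1 ⇒ Y = (5/18, 5/18)
3. S is the midpoint of HA ⇒ S = (2/3, 1/6)
through Y parallel to PC: direction (0, 1); meets PS at M = (5/18, 5/72)
M = P + t·(S−P) with t = 5/12

t = 5/12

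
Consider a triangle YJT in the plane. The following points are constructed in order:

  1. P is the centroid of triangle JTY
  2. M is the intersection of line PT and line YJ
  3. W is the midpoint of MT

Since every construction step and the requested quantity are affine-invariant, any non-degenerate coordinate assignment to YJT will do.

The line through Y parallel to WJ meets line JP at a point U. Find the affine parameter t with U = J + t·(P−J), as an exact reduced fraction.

t = 6

Choose coordinates Y = (0, 0), J = (1, 0), T = (0, 1).
1. P is the centroid of triangle JTY ⇒ P = (1/3, 1/3)
2. M is the intersection of line PT and line YJ ⇒ M = (1/2, 0)
3. W is the midpoint of MT ⇒ W = (1/4, 1/2)
through Y parallel to WJ: direction (3/4, -1/2); meets JP at U = (-3, 2)
U = J + t·(P−J) with t = 6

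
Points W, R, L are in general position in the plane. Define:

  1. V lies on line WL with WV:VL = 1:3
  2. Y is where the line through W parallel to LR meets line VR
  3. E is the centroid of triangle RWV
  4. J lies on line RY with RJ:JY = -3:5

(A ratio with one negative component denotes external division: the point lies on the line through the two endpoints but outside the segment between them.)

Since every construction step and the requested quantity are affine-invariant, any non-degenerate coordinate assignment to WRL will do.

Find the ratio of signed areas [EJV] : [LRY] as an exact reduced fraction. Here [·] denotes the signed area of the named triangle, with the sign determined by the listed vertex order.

Work in coordinates with W = (0, 0), R = (1, 0), L = (0, 1).
1. V lies on line WL with WV:VL = 1:3 ⇒ V = (0, 1/4)
2. Y is where the line through W parallel to LR meets line VR ⇒ Y = (-1/3, 1/3)
3. E is the centroid of triangle RWV ⇒ E = (1/3, 1/12)
4. J lies on line RY with RJ:JY = -3:5 ⇒ J = (3, -1/2)
2·[EJV] = 1/4, 2·[LRY] = -1
[EJV]:[LRY] = 1/4:-1 = -1/4

[EJV]:[LRY] = -1/4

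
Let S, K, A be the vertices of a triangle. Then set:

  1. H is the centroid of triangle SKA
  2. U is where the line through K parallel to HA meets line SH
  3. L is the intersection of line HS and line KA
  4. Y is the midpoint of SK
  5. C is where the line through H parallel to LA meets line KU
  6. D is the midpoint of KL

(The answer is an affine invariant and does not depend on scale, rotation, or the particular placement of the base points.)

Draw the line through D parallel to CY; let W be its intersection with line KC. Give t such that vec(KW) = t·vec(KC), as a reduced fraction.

Work in coordinates with S = (0, 0), K = (1, 0), A = (0, 1).
1. H is the centroid of triangle SKA ⇒ H = (1/3, 1/3)
2. U is where the line through K parallel to HA meets line SH ⇒ U = (2/3, 2/3)
3. L is the intersection of line HS and line KA ⇒ L = (1/2, 1/2)
4. Y is the midpoint of SK ⇒ Y = (1/2, 0)
5. C is where the line through H parallel to LA meets line KU ⇒ C = (4/3, -2/3)
6. D is the midpoint of KL ⇒ D = (3/4, 1/4)
through D parallel to CY: direction (-5/6, 2/3); meets KC at W = (23/24, 1/12)
W = K + t·(C−K) with t = -1/8

t = -1/8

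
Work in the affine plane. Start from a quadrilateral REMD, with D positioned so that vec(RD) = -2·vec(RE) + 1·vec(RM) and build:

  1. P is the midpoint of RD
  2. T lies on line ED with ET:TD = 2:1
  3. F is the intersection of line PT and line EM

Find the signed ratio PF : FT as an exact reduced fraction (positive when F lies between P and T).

PF:FT = -9/8

Assign R = (0, 0), E = (1, 0), M = (0, 1), D = (-2, 1) — the answer is frame-independent, so this choice is without loss of generality.
1. P is the midpoint of RD ⇒ P = (-1, 1/2)
2. T lies on line ED with ET:TD = 2:1 ⇒ T = (-1, 2/3)
3. F is the intersection of line PT and line EM ⇒ F = (-1, 2)
F = P + t·(T−P) with t = 9, so PF:FT = t:(1−t) = 9:-8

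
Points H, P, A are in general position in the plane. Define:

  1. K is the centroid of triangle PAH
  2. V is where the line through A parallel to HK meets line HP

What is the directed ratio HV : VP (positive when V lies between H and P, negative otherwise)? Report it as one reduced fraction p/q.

HV:VP = -1/2

Set H = (0, 0), P = (1, 0), A = (0, 1); any affine frame gives the same invariant.
1. K is the centroid of triangle PAH ⇒ K = (1/3, 1/3)
2. V is where the line through A parallel to HK meets line HP ⇒ V = (-1, 0)
V = H + t·(P−H) with t = -1, so HV:VP = t:(1−t) = -1:2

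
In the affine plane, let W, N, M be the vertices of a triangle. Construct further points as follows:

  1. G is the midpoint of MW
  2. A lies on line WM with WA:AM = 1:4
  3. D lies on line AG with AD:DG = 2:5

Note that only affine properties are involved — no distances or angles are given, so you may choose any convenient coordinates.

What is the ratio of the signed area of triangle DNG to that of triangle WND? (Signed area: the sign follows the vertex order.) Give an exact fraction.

[DNG]:[WND] = 3/4

Set W = (0, 0), N = (1, 0), M = (0, 1); any affine frame gives the same invariant.
1. G is the midpoint of MW ⇒ G = (0, 1/2)
2. A lies on line WM with WA:AM = 1:4 ⇒ A = (0, 1/5)
3. D lies on line AG with AD:DG = 2:5 ⇒ D = (0, 2/7)
2·[DNG] = 3/14, 2·[WND] = 2/7
[DNG]:[WND] = 3/14:2/7 = 3/4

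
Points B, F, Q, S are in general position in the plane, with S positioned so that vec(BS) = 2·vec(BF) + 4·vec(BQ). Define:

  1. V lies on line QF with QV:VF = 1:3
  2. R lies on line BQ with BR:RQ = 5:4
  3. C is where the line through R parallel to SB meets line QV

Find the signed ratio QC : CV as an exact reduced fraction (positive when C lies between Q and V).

Set B = (0, 0), F = (1, 0), Q = (0, 1), S = (2, 4); any affine frame gives the same invariant.
1. V lies on line QF with QV:VF = 1:3 ⇒ V = (1/4, 3/4)
2. R lies on line BQ with BR:RQ = 5:4 ⇒ R = (0, 5/9)
3. C is where the line through R parallel to SB meets line QV ⇒ C = (4/27, 23/27)
C = Q + t·(V−Q) with t = 16/27, so QC:CV = t:(1−t) = 16/27:11/27

QC:CV = 16/11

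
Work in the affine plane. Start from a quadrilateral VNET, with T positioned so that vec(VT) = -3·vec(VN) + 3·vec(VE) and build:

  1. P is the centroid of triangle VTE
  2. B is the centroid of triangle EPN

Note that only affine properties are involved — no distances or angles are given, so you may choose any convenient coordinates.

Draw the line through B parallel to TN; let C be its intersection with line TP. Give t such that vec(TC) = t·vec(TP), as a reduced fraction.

t = -1/6

Work in coordinates with V = (0, 0), N = (1, 0), E = (0, 1), T = (-3, 3).
1. P is the centroid of triangle VTE ⇒ P = (-1, 4/3)
2. B is the centroid of triangle EPN ⇒ B = (0, 7/9)
through B parallel to TN: direction (4, -3); meets TP at C = (-10/3, 59/18)
C = T + t·(P−T) with t = -1/6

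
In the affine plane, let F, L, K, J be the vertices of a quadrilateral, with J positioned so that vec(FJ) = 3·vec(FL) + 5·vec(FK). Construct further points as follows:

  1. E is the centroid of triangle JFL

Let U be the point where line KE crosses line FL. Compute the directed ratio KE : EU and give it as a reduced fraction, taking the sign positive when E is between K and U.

Assign F = (0, 0), L = (1, 0), K = (0, 1), J = (3, 5) — the answer is frame-independent, so this choice is without loss of generality.
1. E is the centroid of triangle JFL ⇒ E = (4/3, 5/3)
line KE meets FL at U = (-2, 0)
E = K + t·(U−K) with t = -2/3, so KE:EU = -2/3:5/3

KE:EU = -2/5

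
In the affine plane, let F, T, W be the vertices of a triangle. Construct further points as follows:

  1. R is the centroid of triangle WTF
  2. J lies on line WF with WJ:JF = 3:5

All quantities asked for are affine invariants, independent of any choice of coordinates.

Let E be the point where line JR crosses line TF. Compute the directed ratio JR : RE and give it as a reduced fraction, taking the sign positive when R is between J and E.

Work in coordinates with F = (0, 0), T = (1, 0), W = (0, 1).
1. R is the centroid of triangle WTF ⇒ R = (1/3, 1/3)
2. J lies on line WF with WJ:JF = 3:5 ⇒ J = (0, 5/8)
line JR meets TF at E = (5/7, 0)
R = J + t·(E−J) with t = 7/15, so JR:RE = 7/15:8/15

JR:RE = 7/8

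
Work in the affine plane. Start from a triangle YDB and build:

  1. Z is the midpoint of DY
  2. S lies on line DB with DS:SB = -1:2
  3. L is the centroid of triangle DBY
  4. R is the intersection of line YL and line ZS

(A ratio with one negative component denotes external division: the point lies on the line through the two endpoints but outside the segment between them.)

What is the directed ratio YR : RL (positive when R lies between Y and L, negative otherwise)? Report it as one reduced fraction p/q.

Set Y = (0, 0), D = (1, 0), B = (0, 1); any affine frame gives the same invariant.
1. Z is the midpoint of DY ⇒ Z = (1/2, 0)
2. S lies on line DB with DS:SB = -1:2 ⇒ S = (2, -1)
3. L is the centroid of triangle DBY ⇒ L = (1/3, 1/3)
4. R is the intersection of line YL and line ZS ⇒ R = (1/5, 1/5)
R = Y + t·(L−Y) with t = 3/5, so YR:RL = t:(1−t) = 3/5:2/5

YR:RL = 3/2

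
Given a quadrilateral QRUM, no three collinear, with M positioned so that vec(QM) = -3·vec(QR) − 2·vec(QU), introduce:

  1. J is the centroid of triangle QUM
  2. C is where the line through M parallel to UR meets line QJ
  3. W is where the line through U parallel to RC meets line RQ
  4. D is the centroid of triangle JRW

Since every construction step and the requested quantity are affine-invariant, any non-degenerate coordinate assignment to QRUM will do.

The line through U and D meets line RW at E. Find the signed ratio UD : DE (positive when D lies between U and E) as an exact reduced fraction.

Choose coordinates Q = (0, 0), R = (1, 0), U = (0, 1), M = (-3, -2).
1. J is the centroid of triangle QUM ⇒ J = (-1, -1/3)
2. C is where the line through M parallel to UR meets line QJ ⇒ C = (-15/4, -5/4)
3. W is where the line through U parallel to RC meets line RQ ⇒ W = (-19/5, 0)
4. D is the centroid of triangle JRW ⇒ D = (-19/15, -1/9)
line UD meets RW at E = (-57/50, 0)
D = U + t·(E−U) with t = 10/9, so UD:DE = 10/9:-1/9

UD:DE = -10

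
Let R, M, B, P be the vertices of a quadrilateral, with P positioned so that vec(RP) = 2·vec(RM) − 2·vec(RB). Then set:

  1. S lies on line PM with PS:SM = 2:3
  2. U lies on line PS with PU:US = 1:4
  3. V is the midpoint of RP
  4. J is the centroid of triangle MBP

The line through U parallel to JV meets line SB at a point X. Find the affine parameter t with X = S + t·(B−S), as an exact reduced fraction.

Choose coordinates R = (0, 0), M = (1, 0), B = (0, 1), P = (2, -2).
1. S lies on line PM with PS:SM = 2:3 ⇒ S = (8/5, -6/5)
2. U lies on line PS with PU:US = 1:4 ⇒ U = (48/25, -46/25)
3. V is the midpoint of RP ⇒ V = (1, -1)
4. J is the centroid of triangle MBP ⇒ J = (1, -1/3)
through U parallel to JV: direction (0, -2/3); meets SB at X = (48/25, -41/25)
X = S + t·(B−S) with t = -1/5

t = -1/5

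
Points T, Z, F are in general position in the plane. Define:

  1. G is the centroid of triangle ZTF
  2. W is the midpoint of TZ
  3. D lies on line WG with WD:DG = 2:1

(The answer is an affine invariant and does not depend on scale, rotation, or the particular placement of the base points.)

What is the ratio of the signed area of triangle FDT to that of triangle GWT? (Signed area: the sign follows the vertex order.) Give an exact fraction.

Set T = (0, 0), Z = (1, 0), F = (0, 1); any affine frame gives the same invariant.
1. G is the centroid of triangle ZTF ⇒ G = (1/3, 1/3)
2. W is the midpoint of TZ ⇒ W = (1/2, 0)
3. D lies on line WG with WD:DG = 2:1 ⇒ D = (7/18, 2/9)
2·[FDT] = -7/18, 2·[GWT] = -1/6
[FDT]:[GWT] = -7/18:-1/6 = 7/3

[FDT]:[GWT] = 7/3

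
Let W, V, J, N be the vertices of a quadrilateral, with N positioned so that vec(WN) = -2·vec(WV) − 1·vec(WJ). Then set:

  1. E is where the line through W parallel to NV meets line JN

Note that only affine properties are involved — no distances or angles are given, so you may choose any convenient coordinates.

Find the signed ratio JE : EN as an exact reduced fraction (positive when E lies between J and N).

Work in coordinates with W = (0, 0), V = (1, 0), J = (0, 1), N = (-2, -1).
1. E is where the line through W parallel to NV meets line JN ⇒ E = (-3/2, -1/2)
E = J + t·(N−J) with t = 3/4, so JE:EN = t:(1−t) = 3/4:1/4

JE:EN = 3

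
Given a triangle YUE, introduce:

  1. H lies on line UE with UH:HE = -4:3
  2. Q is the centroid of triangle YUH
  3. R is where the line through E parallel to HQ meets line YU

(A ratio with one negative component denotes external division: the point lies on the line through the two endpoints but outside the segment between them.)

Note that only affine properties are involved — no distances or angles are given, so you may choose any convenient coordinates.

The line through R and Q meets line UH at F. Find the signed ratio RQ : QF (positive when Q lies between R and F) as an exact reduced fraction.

Choose coordinates Y = (0, 0), U = (1, 0), E = (0, 1).
1. H lies on line UE with UH:HE = -4:3 ⇒ H = (-3, 4)
2. Q is the centroid of triangle YUH ⇒ Q = (-2/3, 4/3)
3. R is where the line through E parallel to HQ meets line YU ⇒ R = (7/8, 0)
line RQ meets UH at F = (9/5, -4/5)
Q = R + t·(F−R) with t = -5/3, so RQ:QF = -5/3:8/3

RQ:QF = -5/8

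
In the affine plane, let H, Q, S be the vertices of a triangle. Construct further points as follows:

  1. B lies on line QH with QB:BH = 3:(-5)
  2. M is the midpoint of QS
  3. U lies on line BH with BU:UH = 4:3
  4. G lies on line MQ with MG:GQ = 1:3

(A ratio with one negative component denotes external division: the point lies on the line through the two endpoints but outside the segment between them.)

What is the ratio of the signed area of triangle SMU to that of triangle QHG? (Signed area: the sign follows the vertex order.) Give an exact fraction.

Assign H = (0, 0), Q = (1, 0), S = (0, 1) — the answer is frame-independent, so this choice is without loss of generality.
1. B lies on line QH with QB:BH = 3:(-5) ⇒ B = (5/2, 0)
2. M is the midpoint of QS ⇒ M = (1/2, 1/2)
3. U lies on line BH with BU:UH = 4:3 ⇒ U = (15/14, 0)
4. G lies on line MQ with MG:GQ = 1:3 ⇒ G = (5/8, 3/8)
2·[SMU] = 1/28, 2·[QHG] = -3/8
[SMU]:[QHG] = 1/28:-3/8 = -2/21

[SMU]:[QHG] = -2/21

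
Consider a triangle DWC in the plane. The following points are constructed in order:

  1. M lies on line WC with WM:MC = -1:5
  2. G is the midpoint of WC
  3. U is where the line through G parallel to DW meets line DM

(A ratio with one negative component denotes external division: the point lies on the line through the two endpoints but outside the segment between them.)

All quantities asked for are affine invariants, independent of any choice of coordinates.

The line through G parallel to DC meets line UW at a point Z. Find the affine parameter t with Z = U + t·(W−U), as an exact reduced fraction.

t = 6/7

Choose coordinates D = (0, 0), W = (1, 0), C = (0, 1).
1. M lies on line WC with WM:MC = -1:5 ⇒ M = (5/4, -1/4)
2. G is the midpoint of WC ⇒ G = (1/2, 1/2)
3. U is where the line through G parallel to DW meets line DM ⇒ U = (-5/2, 1/2)
through G parallel to DC: direction (0, 1); meets UW at Z = (1/2, 1/14)
Z = U + t·(W−U) with t = 6/7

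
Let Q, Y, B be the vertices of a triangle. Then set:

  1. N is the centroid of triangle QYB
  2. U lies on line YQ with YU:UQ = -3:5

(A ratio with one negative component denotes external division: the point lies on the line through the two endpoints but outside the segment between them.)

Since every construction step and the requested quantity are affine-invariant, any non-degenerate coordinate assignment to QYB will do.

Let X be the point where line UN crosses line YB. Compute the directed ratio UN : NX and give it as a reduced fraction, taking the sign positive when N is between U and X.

UN:NX = -11/2

Choose coordinates Q = (0, 0), Y = (1, 0), B = (0, 1).
1. N is the centroid of triangle QYB ⇒ N = (1/3, 1/3)
2. U lies on line YQ with YU:UQ = -3:5 ⇒ U = (5/2, 0)
line UN meets YB at X = (8/11, 3/11)
N = U + t·(X−U) with t = 11/9, so UN:NX = 11/9:-2/9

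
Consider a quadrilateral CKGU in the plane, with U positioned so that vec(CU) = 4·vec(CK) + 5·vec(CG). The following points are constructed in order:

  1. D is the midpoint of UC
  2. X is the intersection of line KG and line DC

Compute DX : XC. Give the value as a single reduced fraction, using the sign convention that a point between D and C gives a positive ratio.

Work in coordinates with C = (0, 0), K = (1, 0), G = (0, 1), U = (4, 5).
1. D is the midpoint of UC ⇒ D = (2, 5/2)
2. X is the intersection of line KG and line DC ⇒ X = (4/9, 5/9)
X = D + t·(C−D) with t = 7/9, so DX:XC = t:(1−t) = 7/9:2/9

DX:XC = 7/2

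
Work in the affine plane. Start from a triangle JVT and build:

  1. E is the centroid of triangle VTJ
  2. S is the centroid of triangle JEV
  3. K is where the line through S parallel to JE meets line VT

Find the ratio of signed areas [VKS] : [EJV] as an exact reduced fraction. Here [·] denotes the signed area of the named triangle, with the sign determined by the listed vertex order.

Set J = (0, 0), V = (1, 0), T = (0, 1); any affine frame gives the same invariant.
1. E is the centroid of triangle VTJ ⇒ E = (1/3, 1/3)
2. S is the centroid of triangle JEV ⇒ S = (4/9, 1/9)
3. K is where the line through S parallel to JE meets line VT ⇒ K = (2/3, 1/3)
2·[VKS] = 4/27, 2·[EJV] = 1/3
[VKS]:[EJV] = 4/27:1/3 = 4/9

[VKS]:[EJV] = 4/9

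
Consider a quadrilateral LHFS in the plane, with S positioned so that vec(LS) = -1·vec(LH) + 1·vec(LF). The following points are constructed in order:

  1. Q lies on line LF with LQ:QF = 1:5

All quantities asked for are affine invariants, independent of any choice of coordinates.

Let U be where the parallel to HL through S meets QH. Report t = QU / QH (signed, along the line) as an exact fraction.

t = -5

Work in coordinates with L = (0, 0), H = (1, 0), F = (0, 1), S = (-1, 1).
1. Q lies on line LF with LQ:QF = 1:5 ⇒ Q = (0, 1/6)
through S parallel to HL: direction (-1, 0); meets QH at U = (-5, 1)
U = Q + t·(H−Q) with t = -5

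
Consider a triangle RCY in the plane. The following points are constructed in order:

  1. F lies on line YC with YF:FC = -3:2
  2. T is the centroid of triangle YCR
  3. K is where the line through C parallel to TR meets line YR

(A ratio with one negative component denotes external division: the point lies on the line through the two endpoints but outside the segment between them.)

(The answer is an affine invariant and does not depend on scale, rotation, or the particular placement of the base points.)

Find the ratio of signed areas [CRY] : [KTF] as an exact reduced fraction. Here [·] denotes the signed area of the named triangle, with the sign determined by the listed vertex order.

Work in coordinates with R = (0, 0), C = (1, 0), Y = (0, 1).
1. F lies on line YC with YF:FC = -3:2 ⇒ F = (3, -2)
2. T is the centroid of triangle YCR ⇒ T = (1/3, 1/3)
3. K is where the line through C parallel to TR meets line YR ⇒ K = (0, -1)
2·[CRY] = -1, 2·[KTF] = -13/3
[CRY]:[KTF] = -1:-13/3 = 3/13

[CRY]:[KTF] = 3/13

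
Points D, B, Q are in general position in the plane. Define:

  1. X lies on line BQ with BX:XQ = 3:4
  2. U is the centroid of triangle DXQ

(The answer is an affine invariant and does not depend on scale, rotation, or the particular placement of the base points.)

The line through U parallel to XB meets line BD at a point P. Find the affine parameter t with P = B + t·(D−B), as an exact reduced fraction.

Work in coordinates with D = (0, 0), B = (1, 0), Q = (0, 1).
1. X lies on line BQ with BX:XQ = 3:4 ⇒ X = (4/7, 3/7)
2. U is the centroid of triangle DXQ ⇒ U = (4/21, 10/21)
through U parallel to XB: direction (3/7, -3/7); meets BD at P = (2/3, 0)
P = B + t·(D−B) with t = 1/3

t = 1/3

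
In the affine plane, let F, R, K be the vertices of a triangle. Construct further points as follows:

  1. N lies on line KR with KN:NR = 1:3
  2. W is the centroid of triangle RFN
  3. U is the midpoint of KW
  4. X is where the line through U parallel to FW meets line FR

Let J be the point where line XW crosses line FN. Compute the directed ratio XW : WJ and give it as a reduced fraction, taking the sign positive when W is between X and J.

Assign F = (0, 0), R = (1, 0), K = (0, 1) — the answer is frame-independent, so this choice is without loss of generality.
1. N lies on line KR with KN:NR = 1:3 ⇒ N = (1/4, 3/4)
2. W is the centroid of triangle RFN ⇒ W = (5/12, 1/4)
3. U is the midpoint of KW ⇒ U = (5/24, 5/8)
4. X is where the line through U parallel to FW meets line FR ⇒ X = (-5/6, 0)
line XW meets FN at J = (5/84, 5/28)
W = X + t·(J−X) with t = 7/5, so XW:WJ = 7/5:-2/5

XW:WJ = -7/2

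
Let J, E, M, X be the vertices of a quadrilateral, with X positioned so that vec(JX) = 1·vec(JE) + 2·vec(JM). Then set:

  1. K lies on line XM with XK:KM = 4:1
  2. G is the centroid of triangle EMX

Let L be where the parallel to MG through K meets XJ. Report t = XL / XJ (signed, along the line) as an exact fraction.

t = 2/5

Work in coordinates with J = (0, 0), E = (1, 0), M = (0, 1), X = (1, 2).
1. K lies on line XM with XK:KM = 4:1 ⇒ K = (1/5, 6/5)
2. G is the centroid of triangle EMX ⇒ G = (2/3, 1)
through K parallel to MG: direction (2/3, 0); meets XJ at L = (3/5, 6/5)
L = X + t·(J−X) with t = 2/5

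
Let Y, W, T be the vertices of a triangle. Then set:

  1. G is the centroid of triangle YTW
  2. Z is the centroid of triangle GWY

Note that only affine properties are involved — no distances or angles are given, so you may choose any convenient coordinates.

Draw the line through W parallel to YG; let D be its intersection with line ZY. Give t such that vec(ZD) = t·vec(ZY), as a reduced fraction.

Work in coordinates with Y = (0, 0), W = (1, 0), T = (0, 1).
1. G is the centroid of triangle YTW ⇒ G = (1/3, 1/3)
2. Z is the centroid of triangle GWY ⇒ Z = (4/9, 1/9)
through W parallel to YG: direction (1/3, 1/3); meets ZY at D = (4/3, 1/3)
D = Z + t·(Y−Z) with t = -2

t = -2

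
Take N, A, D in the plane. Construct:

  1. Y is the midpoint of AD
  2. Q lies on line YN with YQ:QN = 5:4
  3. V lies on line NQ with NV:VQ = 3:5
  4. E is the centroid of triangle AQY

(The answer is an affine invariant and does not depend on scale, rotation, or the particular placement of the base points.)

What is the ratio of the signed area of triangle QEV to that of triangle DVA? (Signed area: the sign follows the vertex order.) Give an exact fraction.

[QEV]:[DVA] = -1/18

Choose coordinates N = (0, 0), A = (1, 0), D = (0, 1).
1. Y is the midpoint of AD ⇒ Y = (1/2, 1/2)
2. Q lies on line YN with YQ:QN = 5:4 ⇒ Q = (2/9, 2/9)
3. V lies on line NQ with NV:VQ = 3:5 ⇒ V = (1/12, 1/12)
4. E is the centroid of triangle AQY ⇒ E = (31/54, 13/54)
2·[QEV] = -5/108, 2·[DVA] = 5/6
[QEV]:[DVA] = -5/108:5/6 = -1/18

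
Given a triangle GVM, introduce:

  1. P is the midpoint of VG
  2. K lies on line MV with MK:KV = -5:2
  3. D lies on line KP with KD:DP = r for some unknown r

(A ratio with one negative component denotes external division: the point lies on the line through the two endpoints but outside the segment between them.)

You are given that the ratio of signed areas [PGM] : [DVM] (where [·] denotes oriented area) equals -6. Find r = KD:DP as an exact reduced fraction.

r = 1/5

Choose coordinates G = (0, 0), V = (1, 0), M = (0, 1).
1. P is the midpoint of VG ⇒ P = (1/2, 0)
2. K lies on line MV with MK:KV = -5:2 ⇒ K = (5/3, -2/3)
3. With KD:DP = r, write λ = r/(r+1) so D = K + λ·(P−K); D is affine-linear in λ
Every point depending on D is an affine combination of D and λ-independent points, so each such coordinate is linear in λ; the λ² term in each signed area is a multiple of (P−K)×(P−K) = 0, so 2·[PGM] and 2·[DVM] are each linear in λ. Evaluating at λ=0 and λ=1:
  2·[PGM] = -1/2,   2·[DVM] = 1/2·λ
So [PGM]:[DVM] = (-1/2) / (1/2·λ). Setting this equal to -6:
  -1/2 = -6·(1/2·λ)  ⇒  λ = 1/6
Then r = λ/(1−λ) = (1/6)/(5/6) = 1/5. Check: with r = 1/5, D = (53/36, -5/9) and [PGM]:[DVM] = -6 as required.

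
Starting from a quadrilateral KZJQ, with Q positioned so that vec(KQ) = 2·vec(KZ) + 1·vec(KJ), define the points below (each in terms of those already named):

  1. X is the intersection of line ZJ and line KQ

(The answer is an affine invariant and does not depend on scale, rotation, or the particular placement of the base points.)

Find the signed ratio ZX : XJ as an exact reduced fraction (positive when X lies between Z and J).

ZX:XJ = 1/2

Work in coordinates with K = (0, 0), Z = (1, 0), J = (0, 1), Q = (2, 1).
1. X is the intersection of line ZJ and line KQ ⇒ X = (2/3, 1/3)
X = Z + t·(J−Z) with t = 1/3, so ZX:XJ = t:(1−t) = 1/3:2/3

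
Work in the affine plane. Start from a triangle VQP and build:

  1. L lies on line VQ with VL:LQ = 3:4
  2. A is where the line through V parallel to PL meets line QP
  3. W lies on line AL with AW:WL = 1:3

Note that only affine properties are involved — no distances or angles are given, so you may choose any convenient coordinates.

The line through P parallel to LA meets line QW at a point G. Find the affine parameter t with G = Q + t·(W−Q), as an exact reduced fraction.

Set V = (0, 0), Q = (1, 0), P = (0, 1); any affine frame gives the same invariant.
1. L lies on line VQ with VL:LQ = 3:4 ⇒ L = (3/7, 0)
2. A is where the line through V parallel to PL meets line QP ⇒ A = (-3/4, 7/4)
3. W lies on line AL with AW:WL = 1:3 ⇒ W = (-51/112, 21/16)
through P parallel to LA: direction (-33/28, 7/4); meets QW at G = (33/196, 3/4)
G = Q + t·(W−Q) with t = 4/7

t = 4/7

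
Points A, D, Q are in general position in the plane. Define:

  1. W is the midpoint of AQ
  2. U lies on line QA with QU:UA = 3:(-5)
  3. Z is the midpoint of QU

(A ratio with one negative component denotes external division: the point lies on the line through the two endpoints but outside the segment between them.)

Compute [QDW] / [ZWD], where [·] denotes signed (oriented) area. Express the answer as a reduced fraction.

[QDW]:[ZWD] = -2/5

Choose coordinates A = (0, 0), D = (1, 0), Q = (0, 1).
1. W is the midpoint of AQ ⇒ W = (0, 1/2)
2. U lies on line QA with QU:UA = 3:(-5) ⇒ U = (0, 5/2)
3. Z is the midpoint of QU ⇒ Z = (0, 7/4)
2·[QDW] = -1/2, 2·[ZWD] = 5/4
[QDW]:[ZWD] = -1/2:5/4 = -2/5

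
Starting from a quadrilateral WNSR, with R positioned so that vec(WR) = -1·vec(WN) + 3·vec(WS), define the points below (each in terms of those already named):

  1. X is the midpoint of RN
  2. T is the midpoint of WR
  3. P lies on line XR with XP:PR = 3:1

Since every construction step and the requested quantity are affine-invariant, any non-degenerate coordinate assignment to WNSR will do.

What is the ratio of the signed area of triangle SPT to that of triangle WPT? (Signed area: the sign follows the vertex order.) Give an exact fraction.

Choose coordinates W = (0, 0), N = (1, 0), S = (0, 1), R = (-1, 3).
1. X is the midpoint of RN ⇒ X = (0, 3/2)
2. T is the midpoint of WR ⇒ T = (-1/2, 3/2)
3. P lies on line XR with XP:PR = 3:1 ⇒ P = (-3/4, 21/8)
2·[SPT] = 7/16, 2·[WPT] = 3/16
[SPT]:[WPT] = 7/16:3/16 = 7/3

[SPT]:[WPT] = 7/3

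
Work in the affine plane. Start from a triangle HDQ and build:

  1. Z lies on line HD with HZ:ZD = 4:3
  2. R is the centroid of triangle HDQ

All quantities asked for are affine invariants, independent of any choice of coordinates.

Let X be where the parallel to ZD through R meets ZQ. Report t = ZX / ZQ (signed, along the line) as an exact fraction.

Assign H = (0, 0), D = (1, 0), Q = (0, 1) — the answer is frame-independent, so this choice is without loss of generality.
1. Z lies on line HD with HZ:ZD = 4:3 ⇒ Z = (4/7, 0)
2. R is the centroid of triangle HDQ ⇒ R = (1/3, 1/3)
through R parallel to ZD: direction (3/7, 0); meets ZQ at X = (8/21, 1/3)
X = Z + t·(Q−Z) with t = 1/3

t = 1/3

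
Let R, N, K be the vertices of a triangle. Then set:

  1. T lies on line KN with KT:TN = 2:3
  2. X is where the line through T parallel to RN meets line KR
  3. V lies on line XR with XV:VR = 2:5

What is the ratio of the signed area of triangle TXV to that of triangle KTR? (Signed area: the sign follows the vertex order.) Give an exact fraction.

[TXV]:[KTR] = -6/35

Work in coordinates with R = (0, 0), N = (1, 0), K = (0, 1).
1. T lies on line KN with KT:TN = 2:3 ⇒ T = (2/5, 3/5)
2. X is where the line through T parallel to RN meets line KR ⇒ X = (0, 3/5)
3. V lies on line XR with XV:VR = 2:5 ⇒ V = (0, 3/7)
2·[TXV] = 12/175, 2·[KTR] = -2/5
[TXV]:[KTR] = 12/175:-2/5 = -6/35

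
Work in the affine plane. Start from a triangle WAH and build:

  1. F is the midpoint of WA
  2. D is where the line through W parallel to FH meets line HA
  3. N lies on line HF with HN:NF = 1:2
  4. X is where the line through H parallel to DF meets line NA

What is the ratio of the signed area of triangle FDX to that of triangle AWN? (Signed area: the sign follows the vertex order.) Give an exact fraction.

Choose coordinates W = (0, 0), A = (1, 0), H = (0, 1).
1. F is the midpoint of WA ⇒ F = (1/2, 0)
2. D is where the line through W parallel to FH meets line HA ⇒ D = (-1, 2)
3. N lies on line HF with HN:NF = 1:2 ⇒ N = (1/6, 2/3)
4. X is where the line through H parallel to DF meets line NA ⇒ X = (3/8, 1/2)
2·[FDX] = -1/2, 2·[AWN] = -2/3
[FDX]:[AWN] = -1/2:-2/3 = 3/4

[FDX]:[AWN] = 3/4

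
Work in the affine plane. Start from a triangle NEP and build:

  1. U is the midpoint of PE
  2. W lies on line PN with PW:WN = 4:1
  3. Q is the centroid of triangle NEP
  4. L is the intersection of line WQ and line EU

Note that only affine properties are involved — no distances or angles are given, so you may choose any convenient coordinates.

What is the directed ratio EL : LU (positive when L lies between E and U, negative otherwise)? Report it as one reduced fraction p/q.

Work in coordinates with N = (0, 0), E = (1, 0), P = (0, 1).
1. U is the midpoint of PE ⇒ U = (1/2, 1/2)
2. W lies on line PN with PW:WN = 4:1 ⇒ W = (0, 1/5)
3. Q is the centroid of triangle NEP ⇒ Q = (1/3, 1/3)
4. L is the intersection of line WQ and line EU ⇒ L = (4/7, 3/7)
L = E + t·(U−E) with t = 6/7, so EL:LU = t:(1−t) = 6/7:1/7

EL:LU = 6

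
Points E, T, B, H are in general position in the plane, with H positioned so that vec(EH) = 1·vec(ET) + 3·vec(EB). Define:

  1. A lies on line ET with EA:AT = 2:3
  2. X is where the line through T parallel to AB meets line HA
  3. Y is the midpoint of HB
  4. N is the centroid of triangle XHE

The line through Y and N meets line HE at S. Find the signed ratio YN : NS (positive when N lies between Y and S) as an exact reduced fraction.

YN:NS = -23/8

Set E = (0, 0), T = (1, 0), B = (0, 1), H = (1, 3); any affine frame gives the same invariant.
1. A lies on line ET with EA:AT = 2:3 ⇒ A = (2/5, 0)
2. X is where the line through T parallel to AB meets line HA ⇒ X = (3/5, 1)
3. Y is the midpoint of HB ⇒ Y = (1/2, 2)
4. N is the centroid of triangle XHE ⇒ N = (8/15, 4/3)
line YN meets HE at S = (12/23, 36/23)
N = Y + t·(S−Y) with t = 23/15, so YN:NS = 23/15:-8/15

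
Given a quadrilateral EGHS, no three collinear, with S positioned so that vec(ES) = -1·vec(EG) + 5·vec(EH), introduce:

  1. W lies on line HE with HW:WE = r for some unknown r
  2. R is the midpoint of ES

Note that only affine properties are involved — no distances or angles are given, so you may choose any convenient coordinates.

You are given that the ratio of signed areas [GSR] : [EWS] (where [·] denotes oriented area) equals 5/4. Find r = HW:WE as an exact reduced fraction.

r = -1/2

Set E = (0, 0), G = (1, 0), H = (0, 1), S = (-1, 5); any affine frame gives the same invariant.
1. With HW:WE = r, write λ = r/(r+1) so W = H + λ·(E−H); W is affine-linear in λ
2. R is the midpoint of ES ⇒ R = (-1/2, 5/2)
Every point depending on W is an affine combination of W and λ-independent points, so each such coordinate is linear in λ; the λ² term in each signed area is a multiple of (E−H)×(E−H) = 0, so 2·[GSR] and 2·[EWS] are each linear in λ. Evaluating at λ=0 and λ=1:
  2·[GSR] = 5/2,   2·[EWS] = −λ + 1
So [GSR]:[EWS] = (5/2) / (−λ + 1). Setting this equal to 5/4:
  5/2 = 5/4·(−λ + 1)  ⇒  λ = -1
Then r = λ/(1−λ) = (-1)/(2) = -1/2. Check: with r = -1/2, W = (0, 2) and [GSR]:[EWS] = 5/4 as required.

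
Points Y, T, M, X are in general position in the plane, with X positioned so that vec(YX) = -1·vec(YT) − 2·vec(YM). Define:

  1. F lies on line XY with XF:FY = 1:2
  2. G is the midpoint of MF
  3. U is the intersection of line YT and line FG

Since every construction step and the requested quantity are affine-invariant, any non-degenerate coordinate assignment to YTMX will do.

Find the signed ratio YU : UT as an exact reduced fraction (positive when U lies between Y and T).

YU:UT = -2/9

Set Y = (0, 0), T = (1, 0), M = (0, 1), X = (-1, -2); any affine frame gives the same invariant.
1. F lies on line XY with XF:FY = 1:2 ⇒ F = (-2/3, -4/3)
2. G is the midpoint of MF ⇒ G = (-1/3, -1/6)
3. U is the intersection of line YT and line FG ⇒ U = (-2/7, 0)
U = Y + t·(T−Y) with t = -2/7, so YU:UT = t:(1−t) = -2/7:9/7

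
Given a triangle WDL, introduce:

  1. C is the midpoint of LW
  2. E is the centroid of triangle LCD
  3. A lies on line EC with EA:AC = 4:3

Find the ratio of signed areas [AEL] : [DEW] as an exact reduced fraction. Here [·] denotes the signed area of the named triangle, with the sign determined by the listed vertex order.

[AEL]:[DEW] = 4/21

Assign W = (0, 0), D = (1, 0), L = (0, 1) — the answer is frame-independent, so this choice is without loss of generality.
1. C is the midpoint of LW ⇒ C = (0, 1/2)
2. E is the centroid of triangle LCD ⇒ E = (1/3, 1/2)
3. A lies on line EC with EA:AC = 4:3 ⇒ A = (1/7, 1/2)
2·[AEL] = 2/21, 2·[DEW] = 1/2
[AEL]:[DEW] = 2/21:1/2 = 4/21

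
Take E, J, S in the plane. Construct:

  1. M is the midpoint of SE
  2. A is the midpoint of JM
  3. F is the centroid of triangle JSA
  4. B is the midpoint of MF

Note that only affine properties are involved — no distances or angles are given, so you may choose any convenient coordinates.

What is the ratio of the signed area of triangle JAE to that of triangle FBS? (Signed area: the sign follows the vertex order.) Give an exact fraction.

[JAE]:[FBS] = -2

Choose coordinates E = (0, 0), J = (1, 0), S = (0, 1).
1. M is the midpoint of SE ⇒ M = (0, 1/2)
2. A is the midpoint of JM ⇒ A = (1/2, 1/4)
3. F is the centroid of triangle JSA ⇒ F = (1/2, 5/12)
4. B is the midpoint of MF ⇒ B = (1/4, 11/24)
2·[JAE] = 1/4, 2·[FBS] = -1/8
[JAE]:[FBS] = 1/4:-1/8 = -2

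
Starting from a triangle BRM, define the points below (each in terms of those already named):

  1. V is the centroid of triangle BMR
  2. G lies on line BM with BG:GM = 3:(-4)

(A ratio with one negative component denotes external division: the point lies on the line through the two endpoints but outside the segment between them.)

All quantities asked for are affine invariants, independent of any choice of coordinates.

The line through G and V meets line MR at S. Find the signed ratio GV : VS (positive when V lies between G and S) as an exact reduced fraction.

Choose coordinates B = (0, 0), R = (1, 0), M = (0, 1).
1. V is the centroid of triangle BMR ⇒ V = (1/3, 1/3)
2. G lies on line BM with BG:GM = 3:(-4) ⇒ G = (0, -3)
line GV meets MR at S = (4/11, 7/11)
V = G + t·(S−G) with t = 11/12, so GV:VS = 11/12:1/12

GV:VS = 11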